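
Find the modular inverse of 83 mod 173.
Since 173 is prime, by Fermat 83^(-1) ≡ 83^{171} ≡ 148 (mod 173). Verify: 83 × 148 = 12284 ≡ 1 (mod 173)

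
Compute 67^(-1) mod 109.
Since 109 is prime, by Fermat 67^(-1) ≡ 67^{107} ≡ 96 mod 109. Verify: 67 × 96 = 6432 ≡ 1 mod 109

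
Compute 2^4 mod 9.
2^{4} = 16 ≡ 7 (mod 9)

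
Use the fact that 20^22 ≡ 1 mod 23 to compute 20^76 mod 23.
By Fermat: 20^{22} ≡ 1 mod 23. 76 = 3×22 + 10. So 20^{76} ≡ 20^{10} ≡ 8 mod 23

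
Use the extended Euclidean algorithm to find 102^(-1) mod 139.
Extended GCD: 102(15) + 139(-11) = 1. So 102^(-1) ≡ 15 (mod 139). Verify: 102 × 15 = 1530 ≡ 1 (mod 139)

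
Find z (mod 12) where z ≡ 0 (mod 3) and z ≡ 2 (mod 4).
M = 3 × 4 = 12. M₁ = 4, y₁ ≡ 1 (mod 3). M₂ = 3, y₂ ≡ 3 (mod 4). z = 0×4×1 + 2×3×3 ≡ 6 (mod 12)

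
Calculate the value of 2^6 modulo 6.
By repeated squaring mod 6: 2^{1}≡2, 2^{2}≡4, 2^{4}≡4. Then 2^{6} = 2^{4+2} ≡ 4 × 4 ≡ 4 mod 6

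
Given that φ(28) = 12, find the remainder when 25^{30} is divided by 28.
By Euler: 25^{12} ≡ 1 (mod 28) since gcd(25, 28) = 1. 30 = 2×12 + 6. So 25^{30} ≡ 25^{6} ≡ 1 (mod 28)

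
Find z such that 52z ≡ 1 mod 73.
Since 73 is prime, by Fermat 52^(-1) ≡ 52^{71} ≡ 66 mod 73. Verify: 52 × 66 = 3432 ≡ 1 mod 73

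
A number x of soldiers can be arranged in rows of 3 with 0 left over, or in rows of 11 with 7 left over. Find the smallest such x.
M = 3 × 11 = 33. M₁ = 11, y₁ ≡ 2 (mod 3). M₂ = 3, y₂ ≡ 4 (mod 11). x = 0×11×2 + 7×3×4 ≡ 18 (mod 33)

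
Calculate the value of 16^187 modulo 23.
Using Fermat: 16^{22} ≡ 1 mod 23. 187 ≡ 11 mod 22. So 16^{187} ≡ 16^{11} ≡ 1 mod 23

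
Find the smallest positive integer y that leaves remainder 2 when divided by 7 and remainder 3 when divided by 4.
M = 7 × 4 = 28. M₁ = 4, y₁ ≡ 2 mod 7. M₂ = 7, y₂ ≡ 3 mod 4. y = 2×4×2 + 3×7×3 ≡ 23 mod 28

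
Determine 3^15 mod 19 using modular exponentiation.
By repeated squaring (mod 19): 3^{1}≡3, 3^{2}≡9, 3^{4}≡5, 3^{8}≡6. Then 3^{15} = 3^{8+4+2+1} ≡ 6 × 5 × 9 × 3 ≡ 12 (mod 19)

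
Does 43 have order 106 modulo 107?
ord_107(43) divides 106. For each prime q|106: 43^{53}≡106, 43^{2}≡30, none ≡ 1. So 43 has order 106 and is a primitive root mod 107.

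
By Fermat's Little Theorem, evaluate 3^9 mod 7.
By Fermat: 3^{6} ≡ 1 (mod 7). So 3^{9} = 3^{6} · 3^{3} ≡ 3^{3} ≡ 6 (mod 7)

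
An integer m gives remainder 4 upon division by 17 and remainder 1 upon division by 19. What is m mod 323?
M = 17 × 19 = 323. M₁ = 19, y₁ ≡ 9 mod 17. M₂ = 17, y₂ ≡ 9 mod 19. m = 4×19×9 + 1×17×9 ≡ 191 mod 323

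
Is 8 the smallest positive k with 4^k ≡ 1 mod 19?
Powers of 4 mod 19: 4^1≡4, 4^2≡16, 4^3≡7, 4^4≡9, 4^5≡17, 4^6≡11, 4^7≡6, 4^8≡5, 4^9≡1. 4^8≡5≢1, so ord ≠ 8. No, the actual order is 9.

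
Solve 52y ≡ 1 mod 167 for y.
Since 167 is prime, by Fermat 52^(-1) ≡ 52^{165} ≡ 106 mod 167. Verify: 52 × 106 = 5512 ≡ 1 mod 167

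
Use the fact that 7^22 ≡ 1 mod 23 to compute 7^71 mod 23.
By Fermat: 7^{22} ≡ 1 mod 23. 71 = 3×22 + 5. So 7^{71} ≡ 7^{5} ≡ 17 mod 23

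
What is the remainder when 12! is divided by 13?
By Wilson's theorem, (12)! ≡ -1 ≡ 12 (mod 13)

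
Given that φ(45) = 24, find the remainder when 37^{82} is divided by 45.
By Euler: 37^{24} ≡ 1 (mod 45) since gcd(37, 45) = 1. 82 = 3×24 + 10. So 37^{82} ≡ 37^{10} ≡ 19 (mod 45)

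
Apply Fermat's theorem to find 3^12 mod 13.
By Fermat's Little Theorem, 3^{12} ≡ 1 mod 13 since 13 is prime and gcd(3, 13) = 1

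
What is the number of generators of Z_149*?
There are φ(149-1) = φ(148) = 72 primitive roots modulo 149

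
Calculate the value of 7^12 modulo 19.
By repeated squaring (mod 19): 7^{1}≡7, 7^{2}≡11, 7^{4}≡7, 7^{8}≡11. Then 7^{12} = 7^{8+4} ≡ 11 × 7 ≡ 1 (mod 19)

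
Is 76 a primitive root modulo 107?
76^{53} ≡ 1 (mod 107) and 53 < 106, so ord_107(76) = 53 ≠ 106 and 76 is not a primitive root.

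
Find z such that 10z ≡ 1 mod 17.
Since 17 is prime, by Fermat 10^(-1) ≡ 10^{15} ≡ 12 mod 17. Verify: 10 × 12 = 120 ≡ 1 mod 17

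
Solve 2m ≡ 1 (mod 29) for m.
Since 29 is prime, by Fermat 2^(-1) ≡ 2^{27} ≡ 15 (mod 29). Verify: 2 × 15 = 30 ≡ 1 (mod 29)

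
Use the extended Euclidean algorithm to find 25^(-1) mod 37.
Extended GCD: 25(3) + 37(-2) = 1. So 25^(-1) ≡ 3 mod 37. Verify: 25 × 3 = 75 ≡ 1 mod 37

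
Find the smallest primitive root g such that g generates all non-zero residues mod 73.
g = 5. For each prime q|72: 5^{36}≡72, 5^{24}≡8, none ≡ 1, so ord_73(5) = 72 and 5 is a primitive root.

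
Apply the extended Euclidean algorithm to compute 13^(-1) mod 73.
Extended GCD: 13(-28) + 73(5) = 1. So 13^(-1) ≡ -28 ≡ 45 (mod 73). Verify: 13 × 45 = 585 ≡ 1 (mod 73)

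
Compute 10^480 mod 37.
Using Fermat: 10^{36} ≡ 1 (mod 37). 480 ≡ 12 (mod 36). So 10^{480} ≡ 10^{12} ≡ 1 (mod 37)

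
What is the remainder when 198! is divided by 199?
By Wilson's theorem, (198)! ≡ -1 ≡ 198 (mod 199)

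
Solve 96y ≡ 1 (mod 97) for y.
Since 97 is prime, by Fermat 96^(-1) ≡ 96^{95} ≡ 96 (mod 97). Verify: 96 × 96 = 9216 ≡ 1 (mod 97)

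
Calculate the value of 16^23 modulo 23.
Using Fermat: 16^{22} ≡ 1 mod 23. 23 ≡ 1 mod 22. So 16^{23} ≡ 16^{1} ≡ 16 mod 23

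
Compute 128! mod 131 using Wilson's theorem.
(130)! = (128)! × (129) × (130) ≡ -1 mod 131. So (128)! ≡ -1 × [(130)(129)]^(-1) ≡ 65 mod 131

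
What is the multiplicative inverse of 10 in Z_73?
Since 73 is prime, by Fermat 10^(-1) ≡ 10^{71} ≡ 22 (mod 73). Verify: 10 × 22 = 220 ≡ 1 (mod 73)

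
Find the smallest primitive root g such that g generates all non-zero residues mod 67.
g = 2. For each prime q|66: 2^{33}≡66, 2^{22}≡37, 2^{6}≡64, none ≡ 1, so ord_67(2) = 66 and 2 is a primitive root.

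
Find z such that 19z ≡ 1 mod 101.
Since 101 is prime, by Fermat 19^(-1) ≡ 19^{99} ≡ 16 mod 101. Verify: 19 × 16 = 304 ≡ 1 mod 101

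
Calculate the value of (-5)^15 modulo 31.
By repeated squaring mod 31: (-5)^{1}≡26, (-5)^{2}≡25, (-5)^{4}≡5, (-5)^{8}≡25. Then (-5)^{15} = (-5)^{8+4+2+1} ≡ 25 × 5 × 25 × 26 ≡ 30 mod 31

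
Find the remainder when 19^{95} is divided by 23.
By Fermat: 19^{22} ≡ 1 (mod 23). 95 = 4×22 + 7. So 19^{95} ≡ 19^{7} ≡ 15 (mod 23)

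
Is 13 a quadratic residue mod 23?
By Euler's criterion: 13^{11} ≡ 1 (mod 23). Since this equals 1, 13 is a QR.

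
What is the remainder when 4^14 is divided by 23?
By repeated squaring (mod 23): 4^{1}≡4, 4^{2}≡16, 4^{4}≡3, 4^{8}≡9. Then 4^{14} = 4^{8+4+2} ≡ 9 × 3 × 16 ≡ 18 (mod 23)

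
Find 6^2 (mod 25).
6^{2} = 36 ≡ 11 (mod 25)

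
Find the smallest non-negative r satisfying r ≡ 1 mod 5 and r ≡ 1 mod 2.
M = 5 × 2 = 10. M₁ = 2, y₁ ≡ 3 mod 5. M₂ = 5, y₂ ≡ 1 mod 2. r = 1×2×3 + 1×5×1 ≡ 1 mod 10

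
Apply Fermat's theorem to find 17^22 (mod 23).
By Fermat's Little Theorem, 17^{22} ≡ 1 (mod 23) since 23 is prime and gcd(17, 23) = 1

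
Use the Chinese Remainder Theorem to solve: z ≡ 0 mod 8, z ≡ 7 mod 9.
M = 8 × 9 = 72. M₁ = 9, y₁ ≡ 1 mod 8. M₂ = 8, y₂ ≡ 8 mod 9. z = 0×9×1 + 7×8×8 ≡ 16 mod 72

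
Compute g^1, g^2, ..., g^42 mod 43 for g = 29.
29^1, 29^2, ..., 29^{42} mod 43: [29, 24, 8, 17, 20, 21, 7, 31, 39, 13, 33, 11, 18, 6, 2, 15, 5, 16, 34, 40, 42, 14, 19, 35, 26, 23, 22, 36, 12, 4, 30, 10, 32, 25, 37, 41, 28, 38, 27, 9, 3, 1]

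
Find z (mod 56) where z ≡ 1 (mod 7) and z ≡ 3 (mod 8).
M = 7 × 8 = 56. M₁ = 8, y₁ ≡ 1 (mod 7). M₂ = 7, y₂ ≡ 7 (mod 8). z = 1×8×1 + 3×7×7 ≡ 43 (mod 56)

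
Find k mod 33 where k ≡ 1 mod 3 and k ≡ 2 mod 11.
M = 3 × 11 = 33. M₁ = 11, y₁ ≡ 2 mod 3. M₂ = 3, y₂ ≡ 4 mod 11. k = 1×11×2 + 2×3×4 ≡ 13 mod 33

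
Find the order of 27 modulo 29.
Powers of 27 mod 29: 27^1≡27, 27^2≡4, 27^3≡21, 27^4≡16, 27^5≡26, 27^6≡6, 27^7≡17, 27^8≡24, 27^9≡10, 27^10≡9, 27^11≡11, 27^12≡7, 27^13≡15, 27^14≡28, 27^15≡2, 27^16≡25, 27^17≡8, 27^18≡13, 27^19≡3, 27^20≡23, 27^21≡12, 27^22≡5, 27^23≡19, 27^24≡20, 27^25≡18, 27^26≡22, 27^27≡14, 27^28≡1. So the order of 27 is 28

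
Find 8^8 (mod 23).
By repeated squaring (mod 23): 8^{1}≡8, 8^{2}≡18, 8^{4}≡2, 8^{8}≡4. So 8^{8} ≡ 4 (mod 23)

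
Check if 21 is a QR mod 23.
By Euler's criterion: 21^{11} ≡ 22 mod 23. Since this equals -1 (≡ 22), 21 is not a QR.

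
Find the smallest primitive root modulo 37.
g = 2. Powers: [2, 4, 8, 16, 32, 27, 17, 34, 31, ...] generates all 36 non-zero residues.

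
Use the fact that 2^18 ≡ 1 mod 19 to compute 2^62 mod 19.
By Fermat: 2^{18} ≡ 1 mod 19. 62 = 3×18 + 8. So 2^{62} ≡ 2^{8} ≡ 9 mod 19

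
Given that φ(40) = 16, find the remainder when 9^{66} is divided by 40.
By Euler: 9^{16} ≡ 1 (mod 40) since gcd(9, 40) = 1. 66 = 4×16 + 2. So 9^{66} ≡ 9^{2} ≡ 1 (mod 40)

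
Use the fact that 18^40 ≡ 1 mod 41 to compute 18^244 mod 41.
By Fermat: 18^{40} ≡ 1 mod 41. 244 ≡ 4 mod 40. So 18^{244} ≡ 18^{4} ≡ 16 mod 41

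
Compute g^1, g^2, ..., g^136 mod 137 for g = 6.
6^1, 6^2, ..., 6^{136} mod 137: [6, 36, 79, 63, 104, 76, 45, 133, 113, 130, 95, 22, 132, 107, 94, 16, 96, 28, 31, 49, 20, 120, 35, 73, 27, 25, 13, 78, 57, 68, 134, 119, 29, 37, 85, 99, 46, 2, 12, 72, 21, 126, 71, 15, 90, 129, 89, 123, 53, 44, 127, 77, 51, 32, 55, 56, 62, 98, 40, 103, 70, 9, 54, 50, 26, 19, 114, 136, 131, 101, 58, 74, 33, 61, 92, 4, 24, 7, 42, 115, 5, 30, 43, 121, 41, 109, 106, 88, 117, 17, 102, 64, 110, 112, 124, 59, 80, 69, 3, 18, 108, 100, 52, 38, 91, 135, 125, 65, 116, 11, 66, 122, 47, 8, 48, 14, 84, 93, 10, 60, 86, 105, 82, 81, 75, 39, 97, 34, 67, 128, 83, 87, 111, 118, 23, 1]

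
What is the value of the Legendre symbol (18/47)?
(18/47) = 18^{23} mod 47 = 1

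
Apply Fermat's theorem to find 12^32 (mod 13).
By Fermat: 12^{12} ≡ 1 (mod 13). 32 = 2×12 + 8. So 12^{32} ≡ 12^{8} ≡ 1 (mod 13)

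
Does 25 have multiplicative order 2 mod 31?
Powers of 25 mod 31: 25^1≡25, 25^2≡5, 25^3≡1. 25^2≡5≢1, so ord ≠ 2. No, the actual order is 3.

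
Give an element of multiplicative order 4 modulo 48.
5 has order 4 mod 48 since 5^{4} ≡ 1 mod 48 and no smaller power works.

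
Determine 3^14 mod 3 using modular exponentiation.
By repeated squaring (mod 3): 3^{1}≡0, 3^{2}≡0, 3^{4}≡0, 3^{8}≡0. Then 3^{14} = 3^{8+4+2} ≡ 0 × 0 × 0 ≡ 0 (mod 3)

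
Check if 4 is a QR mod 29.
By Euler's criterion: 4^{14} ≡ 1 (mod 29). Since this equals 1, 4 is a QR.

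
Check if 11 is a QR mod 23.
By Euler's criterion: 11^{11} ≡ 22 mod 23. Since this equals -1 (≡ 22), 11 is not a QR.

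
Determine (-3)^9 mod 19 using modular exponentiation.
By repeated squaring mod 19: (-3)^{1}≡16, (-3)^{2}≡9, (-3)^{4}≡5, (-3)^{8}≡6. Then (-3)^{9} = (-3)^{8+1} ≡ 6 × 16 ≡ 1 mod 19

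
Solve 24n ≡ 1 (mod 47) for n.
Since 47 is prime, by Fermat 24^(-1) ≡ 24^{45} ≡ 2 (mod 47). Verify: 24 × 2 = 48 ≡ 1 (mod 47)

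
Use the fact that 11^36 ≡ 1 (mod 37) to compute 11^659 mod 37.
By Fermat: 11^{36} ≡ 1 (mod 37). 659 ≡ 11 (mod 36). So 11^{659} ≡ 11^{11} ≡ 27 (mod 37)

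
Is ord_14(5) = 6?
Powers of 5 mod 14: 5^1≡5, 5^2≡11, 5^3≡13, 5^4≡9, 5^5≡3, 5^6≡1. First k with 5^k≡1 is k=6. Yes, ord_14(5) = 6.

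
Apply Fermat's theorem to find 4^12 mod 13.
By Fermat's Little Theorem, 4^{12} ≡ 1 mod 13 since 13 is prime and gcd(4, 13) = 1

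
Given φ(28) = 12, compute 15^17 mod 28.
By Euler: 15^{12} ≡ 1 (mod 28) since gcd(15, 28) = 1. 17 = 1×12 + 5. So 15^{17} ≡ 15^{5} ≡ 15 (mod 28)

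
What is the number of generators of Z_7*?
A prime p has φ(p-1) primitive roots; here φ(6) = 2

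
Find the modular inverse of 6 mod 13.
Since 13 is prime, by Fermat 6^(-1) ≡ 6^{11} ≡ 11 (mod 13). Verify: 6 × 11 = 66 ≡ 1 (mod 13)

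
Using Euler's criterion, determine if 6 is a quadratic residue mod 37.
By Euler's criterion: 6^{18} ≡ 36 mod 37. Since this equals -1 (≡ 36), 6 is not a QR.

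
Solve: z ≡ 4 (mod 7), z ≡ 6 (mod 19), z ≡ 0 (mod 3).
M = 7 × 19 × 3 = 399. M₁ = 57, y₁ ≡ 1 (mod 7). M₂ = 21, y₂ ≡ 10 (mod 19). M₃ = 133, y₃ ≡ 1 (mod 3). z = 4×57×1 + 6×21×10 + 0×133×1 ≡ 291 (mod 399)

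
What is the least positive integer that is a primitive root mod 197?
g = 2. For each prime q|196: 2^{98}≡196, 2^{28}≡104, none ≡ 1, so ord_197(2) = 196 and 2 is a primitive root.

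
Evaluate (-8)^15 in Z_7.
Using Fermat: (-8)^{6} ≡ 1 mod 7. 15 ≡ 3 mod 6. So (-8)^{15} ≡ (-8)^{3} ≡ 6 mod 7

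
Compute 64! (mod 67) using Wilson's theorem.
(66)! = (64)! × (65) × (66) ≡ -1 (mod 67). So (64)! ≡ -1 × [(66)(65)]^(-1) ≡ 33 (mod 67)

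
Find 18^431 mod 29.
Using Fermat: 18^{28} ≡ 1 mod 29. 431 ≡ 11 mod 28. So 18^{431} ≡ 18^{11} ≡ 19 mod 29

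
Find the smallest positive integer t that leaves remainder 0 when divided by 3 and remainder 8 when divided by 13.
M = 3 × 13 = 39. M₁ = 13, y₁ ≡ 1 mod 3. M₂ = 3, y₂ ≡ 9 mod 13. t = 0×13×1 + 8×3×9 ≡ 21 mod 39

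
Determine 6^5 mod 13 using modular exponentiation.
By repeated squaring (mod 13): 6^{1}≡6, 6^{2}≡10, 6^{4}≡9. Then 6^{5} = 6^{4+1} ≡ 9 × 6 ≡ 2 (mod 13)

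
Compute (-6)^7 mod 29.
By repeated squaring (mod 29): (-6)^{1}≡23, (-6)^{2}≡7, (-6)^{4}≡20. Then (-6)^{7} = (-6)^{4+2+1} ≡ 20 × 7 × 23 ≡ 1 (mod 29)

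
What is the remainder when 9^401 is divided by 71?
Using Fermat: 9^{70} ≡ 1 (mod 71). 401 ≡ 51 (mod 70). So 9^{401} ≡ 9^{51} ≡ 50 (mod 71)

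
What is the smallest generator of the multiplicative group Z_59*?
g = 2. For each prime q|58: 2^{29}≡58, 2^{2}≡4, none ≡ 1, so ord_59(2) = 58 and 2 is a primitive root.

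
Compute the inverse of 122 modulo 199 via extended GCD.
Extended GCD: 122(31) + 199(-19) = 1. So 122^(-1) ≡ 31 mod 199. Verify: 122 × 31 = 3782 ≡ 1 mod 199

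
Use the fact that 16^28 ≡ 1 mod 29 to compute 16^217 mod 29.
By Fermat: 16^{28} ≡ 1 mod 29. 217 ≡ 21 mod 28. So 16^{217} ≡ 16^{21} ≡ 1 mod 29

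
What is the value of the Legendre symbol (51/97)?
(51/97) = 51^{48} mod 97 = -1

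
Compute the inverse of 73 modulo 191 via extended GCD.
Extended GCD: 73(-34) + 191(13) = 1. So 73^(-1) ≡ -34 ≡ 157 mod 191. Verify: 73 × 157 = 11461 ≡ 1 mod 191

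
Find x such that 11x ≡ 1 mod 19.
Since 19 is prime, by Fermat 11^(-1) ≡ 11^{17} ≡ 7 mod 19. Verify: 11 × 7 = 77 ≡ 1 mod 19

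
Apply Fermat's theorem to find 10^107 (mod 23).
By Fermat: 10^{22} ≡ 1 (mod 23). 107 = 4×22 + 19. So 10^{107} ≡ 10^{19} ≡ 21 (mod 23)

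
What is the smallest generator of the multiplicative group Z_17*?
g = 3. Powers: [3, 9, 10, 13, 5, 15, 11, 16, 14, 8, ...] generates all 16 non-zero residues.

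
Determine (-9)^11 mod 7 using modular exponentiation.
Using Fermat: (-9)^{6} ≡ 1 (mod 7). 11 ≡ 5 (mod 6). So (-9)^{11} ≡ (-9)^{5} ≡ 3 (mod 7)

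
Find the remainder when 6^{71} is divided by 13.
By Fermat: 6^{12} ≡ 1 mod 13. 71 = 5×12 + 11. So 6^{71} ≡ 6^{11} ≡ 11 mod 13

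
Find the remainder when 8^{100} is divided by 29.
By Fermat: 8^{28} ≡ 1 mod 29. 100 = 3×28 + 16. So 8^{100} ≡ 8^{16} ≡ 23 mod 29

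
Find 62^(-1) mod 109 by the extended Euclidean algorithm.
Extended GCD: 62(51) + 109(-29) = 1. So 62^(-1) ≡ 51 mod 109. Verify: 62 × 51 = 3162 ≡ 1 mod 109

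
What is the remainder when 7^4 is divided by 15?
7^{4} = 2401 ≡ 1 (mod 15)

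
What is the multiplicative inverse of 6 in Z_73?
Since 73 is prime, by Fermat 6^(-1) ≡ 6^{71} ≡ 61 mod 73. Verify: 6 × 61 = 366 ≡ 1 mod 73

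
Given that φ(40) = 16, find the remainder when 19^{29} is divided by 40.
By Euler: 19^{16} ≡ 1 (mod 40) since gcd(19, 40) = 1. 29 = 1×16 + 13. So 19^{29} ≡ 19^{13} ≡ 19 (mod 40)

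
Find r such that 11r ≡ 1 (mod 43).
Since 43 is prime, by Fermat 11^(-1) ≡ 11^{41} ≡ 4 (mod 43). Verify: 11 × 4 = 44 ≡ 1 (mod 43)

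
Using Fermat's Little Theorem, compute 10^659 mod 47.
By Fermat: 10^{46} ≡ 1 mod 47. 659 ≡ 15 mod 46. So 10^{659} ≡ 10^{15} ≡ 40 mod 47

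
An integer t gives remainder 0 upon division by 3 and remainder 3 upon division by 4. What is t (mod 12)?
M = 3 × 4 = 12. M₁ = 4, y₁ ≡ 1 (mod 3). M₂ = 3, y₂ ≡ 3 (mod 4). t = 0×4×1 + 3×3×3 ≡ 3 (mod 12)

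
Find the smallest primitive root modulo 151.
g = 6. Powers: [6, 36, 65, 88, 75, 148, 133, ...] generates all 150 non-zero residues.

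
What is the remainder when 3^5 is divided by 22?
By repeated squaring mod 22: 3^{1}≡3, 3^{2}≡9, 3^{4}≡15. Then 3^{5} = 3^{4+1} ≡ 15 × 3 ≡ 1 mod 22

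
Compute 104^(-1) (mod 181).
Since 181 is prime, by Fermat 104^(-1) ≡ 104^{179} ≡ 47 (mod 181). Verify: 104 × 47 = 4888 ≡ 1 (mod 181)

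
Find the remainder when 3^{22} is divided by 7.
By Fermat: 3^{6} ≡ 1 (mod 7). 22 = 3×6 + 4. So 3^{22} ≡ 3^{4} ≡ 4 (mod 7)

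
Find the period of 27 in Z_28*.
Powers of 27 mod 28: 27^1≡27, 27^2≡1. ord_28(27) = 2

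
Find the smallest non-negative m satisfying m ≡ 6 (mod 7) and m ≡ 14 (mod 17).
M = 7 × 17 = 119. M₁ = 17, y₁ ≡ 5 (mod 7). M₂ = 7, y₂ ≡ 5 (mod 17). m = 6×17×5 + 14×7×5 ≡ 48 (mod 119)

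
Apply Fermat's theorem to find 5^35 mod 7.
By Fermat: 5^{6} ≡ 1 mod 7. 35 = 5×6 + 5. So 5^{35} ≡ 5^{5} ≡ 3 mod 7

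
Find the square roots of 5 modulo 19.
The square roots of 5 mod 19 are 9 and 10. Verify: 9² = 81 ≡ 5 (mod 19)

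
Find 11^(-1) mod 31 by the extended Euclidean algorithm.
Extended GCD: 11(-14) + 31(5) = 1. So 11^(-1) ≡ -14 ≡ 17 mod 31. Verify: 11 × 17 = 187 ≡ 1 mod 31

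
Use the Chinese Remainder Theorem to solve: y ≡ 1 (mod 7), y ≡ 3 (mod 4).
M = 7 × 4 = 28. M₁ = 4, y₁ ≡ 2 (mod 7). M₂ = 7, y₂ ≡ 3 (mod 4). y = 1×4×2 + 3×7×3 ≡ 15 (mod 28)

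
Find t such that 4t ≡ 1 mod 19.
Since 19 is prime, by Fermat 4^(-1) ≡ 4^{17} ≡ 5 mod 19. Verify: 4 × 5 = 20 ≡ 1 mod 19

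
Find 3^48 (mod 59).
By repeated squaring (mod 59): 3^{1}≡3, 3^{2}≡9, 3^{4}≡22, 3^{8}≡12, 3^{16}≡26, 3^{32}≡27. Then 3^{48} = 3^{32+16} ≡ 27 × 26 ≡ 53 (mod 59)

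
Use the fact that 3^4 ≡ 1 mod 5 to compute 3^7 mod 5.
By Fermat: 3^{4} ≡ 1 mod 5. So 3^{7} = 3^{4} · 3^{3} ≡ 3^{3} ≡ 2 mod 5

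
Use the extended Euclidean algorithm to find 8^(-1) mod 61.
Extended GCD: 8(23) + 61(-3) = 1. So 8^(-1) ≡ 23 mod 61. Verify: 8 × 23 = 184 ≡ 1 mod 61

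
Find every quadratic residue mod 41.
Quadratic residues modulo 41: {1, 2, 4, 5, 8, 9, 10, 16, 18, 20, 21, 23, 25, 31, 32, 33, 36, 37, 39, 40}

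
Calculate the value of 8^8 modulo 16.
By repeated squaring mod 16: 8^{1}≡8, 8^{2}≡0, 8^{4}≡0, 8^{8}≡0. So 8^{8} ≡ 0 mod 16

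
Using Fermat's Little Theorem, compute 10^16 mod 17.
By Fermat's Little Theorem, 10^{16} ≡ 1 (mod 17) since 17 is prime and gcd(10, 17) = 1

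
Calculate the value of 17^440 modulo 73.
Using Fermat: 17^{72} ≡ 1 mod 73. 440 ≡ 8 mod 72. So 17^{440} ≡ 17^{8} ≡ 8 mod 73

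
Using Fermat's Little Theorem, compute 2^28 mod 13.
By Fermat: 2^{12} ≡ 1 (mod 13). 28 = 2×12 + 4. So 2^{28} ≡ 2^{4} ≡ 3 (mod 13)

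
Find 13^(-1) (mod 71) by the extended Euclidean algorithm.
Extended GCD: 13(11) + 71(-2) = 1. So 13^(-1) ≡ 11 (mod 71). Verify: 13 × 11 = 143 ≡ 1 (mod 71)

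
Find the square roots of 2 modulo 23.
The square roots of 2 mod 23 are 18 and 5. Verify: 18² = 324 ≡ 2 (mod 23)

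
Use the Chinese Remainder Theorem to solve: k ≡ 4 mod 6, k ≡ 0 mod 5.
M = 6 × 5 = 30. M₁ = 5, y₁ ≡ 5 mod 6. M₂ = 6, y₂ ≡ 1 mod 5. k = 4×5×5 + 0×6×1 ≡ 10 mod 30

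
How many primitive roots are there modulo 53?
Number of primitive roots mod 53 = φ(p-1) = φ(52) = 24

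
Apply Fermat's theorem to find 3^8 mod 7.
By Fermat: 3^{6} ≡ 1 mod 7. So 3^{8} = 3^{6} · 3^{2} ≡ 3^{2} ≡ 2 mod 7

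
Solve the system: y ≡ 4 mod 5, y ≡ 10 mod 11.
M = 5 × 11 = 55. M₁ = 11, y₁ ≡ 1 mod 5. M₂ = 5, y₂ ≡ 9 mod 11. y = 4×11×1 + 10×5×9 ≡ 54 mod 55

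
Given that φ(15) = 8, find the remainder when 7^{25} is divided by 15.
By Euler: 7^{8} ≡ 1 mod 15 since gcd(7, 15) = 1. 25 = 3×8 + 1. So 7^{25} ≡ 7^{1} ≡ 7 mod 15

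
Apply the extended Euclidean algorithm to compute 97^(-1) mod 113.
Extended GCD: 97(7) + 113(-6) = 1. So 97^(-1) ≡ 7 mod 113. Verify: 97 × 7 = 679 ≡ 1 mod 113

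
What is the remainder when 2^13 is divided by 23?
By repeated squaring (mod 23): 2^{1}≡2, 2^{2}≡4, 2^{4}≡16, 2^{8}≡3. Then 2^{13} = 2^{8+4+1} ≡ 3 × 16 × 2 ≡ 4 (mod 23)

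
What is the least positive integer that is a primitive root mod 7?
g = 3. Powers: [3, 2, 6, 4, 5, 1] generates all 6 non-zero residues.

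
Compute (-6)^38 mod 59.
By repeated squaring mod 59: (-6)^{1}≡53, (-6)^{2}≡36, (-6)^{4}≡57, (-6)^{8}≡4, (-6)^{16}≡16, (-6)^{32}≡20. Then (-6)^{38} = (-6)^{32+4+2} ≡ 20 × 57 × 36 ≡ 35 mod 59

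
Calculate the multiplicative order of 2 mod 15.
Powers of 2 mod 15: 2^1≡2, 2^2≡4, 2^3≡8, 2^4≡1. Order = 4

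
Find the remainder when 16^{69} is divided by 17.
By Fermat: 16^{16} ≡ 1 mod 17. 69 = 4×16 + 5. So 16^{69} ≡ 16^{5} ≡ 16 mod 17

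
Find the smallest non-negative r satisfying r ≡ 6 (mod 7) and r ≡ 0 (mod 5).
M = 7 × 5 = 35. M₁ = 5, y₁ ≡ 3 (mod 7). M₂ = 7, y₂ ≡ 3 (mod 5). r = 6×5×3 + 0×7×3 ≡ 20 (mod 35)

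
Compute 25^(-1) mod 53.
Since 53 is prime, by Fermat 25^(-1) ≡ 25^{51} ≡ 17 mod 53. Verify: 25 × 17 = 425 ≡ 1 mod 53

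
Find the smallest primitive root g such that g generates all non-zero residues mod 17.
g = 3. Powers: [3, 9, 10, 13, 5, 15, 11, 16, 14, 8, ...] generates all 16 non-zero residues.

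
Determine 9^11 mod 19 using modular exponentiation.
By repeated squaring (mod 19): 9^{1}≡9, 9^{2}≡5, 9^{4}≡6, 9^{8}≡17. Then 9^{11} = 9^{8+2+1} ≡ 17 × 5 × 9 ≡ 5 (mod 19)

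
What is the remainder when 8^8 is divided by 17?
By repeated squaring (mod 17): 8^{1}≡8, 8^{2}≡13, 8^{4}≡16, 8^{8}≡1. So 8^{8} ≡ 1 (mod 17)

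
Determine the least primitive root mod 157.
g = 5. For each prime q|156: 5^{78}≡156, 5^{52}≡12, 5^{12}≡130, none ≡ 1, so ord_157(5) = 156 and 5 is a primitive root.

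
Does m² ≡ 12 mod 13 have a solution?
By Euler's criterion: 12^{6} ≡ 1 mod 13. Since this equals 1, 12 is a QR.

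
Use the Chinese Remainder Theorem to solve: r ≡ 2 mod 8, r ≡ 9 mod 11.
M = 8 × 11 = 88. M₁ = 11, y₁ ≡ 3 mod 8. M₂ = 8, y₂ ≡ 7 mod 11. r = 2×11×3 + 9×8×7 ≡ 42 mod 88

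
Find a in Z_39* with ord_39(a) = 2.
14 has order 2 mod 39 since 14^{2} ≡ 1 mod 39 and no smaller power works.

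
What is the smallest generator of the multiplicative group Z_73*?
g = 5. Powers: [5, 25, 52, 41, 59, 3, 15, ...] generates all 72 non-zero residues.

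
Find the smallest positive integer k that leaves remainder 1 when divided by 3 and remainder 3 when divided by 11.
M = 3 × 11 = 33. M₁ = 11, y₁ ≡ 2 (mod 3). M₂ = 3, y₂ ≡ 4 (mod 11). k = 1×11×2 + 3×3×4 ≡ 25 (mod 33)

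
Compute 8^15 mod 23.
By repeated squaring (mod 23): 8^{1}≡8, 8^{2}≡18, 8^{4}≡2, 8^{8}≡4. Then 8^{15} = 8^{8+4+2+1} ≡ 4 × 2 × 18 × 8 ≡ 2 (mod 23)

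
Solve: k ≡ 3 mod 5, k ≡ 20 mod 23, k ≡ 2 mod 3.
M = 5 × 23 × 3 = 345. M₁ = 69, y₁ ≡ 4 mod 5. M₂ = 15, y₂ ≡ 20 mod 23. M₃ = 115, y₃ ≡ 1 mod 3. k = 3×69×4 + 20×15×20 + 2×115×1 ≡ 158 mod 345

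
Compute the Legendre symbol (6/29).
(6/29) = 6^{14} mod 29 = 1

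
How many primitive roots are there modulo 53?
A prime p has φ(p-1) primitive roots; here φ(52) = 24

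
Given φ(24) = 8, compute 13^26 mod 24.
By Euler: 13^{8} ≡ 1 mod 24 since gcd(13, 24) = 1. 26 = 3×8 + 2. So 13^{26} ≡ 13^{2} ≡ 1 mod 24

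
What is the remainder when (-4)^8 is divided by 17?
By repeated squaring mod 17: (-4)^{1}≡13, (-4)^{2}≡16, (-4)^{4}≡1, (-4)^{8}≡1. So (-4)^{8} ≡ 1 mod 17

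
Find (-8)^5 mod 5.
Using Fermat: (-8)^{4} ≡ 1 mod 5. 5 ≡ 1 mod 4. So (-8)^{5} ≡ (-8)^{1} ≡ 2 mod 5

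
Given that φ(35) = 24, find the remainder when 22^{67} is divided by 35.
By Euler: 22^{24} ≡ 1 mod 35 since gcd(22, 35) = 1. 67 = 2×24 + 19. So 22^{67} ≡ 22^{19} ≡ 8 mod 35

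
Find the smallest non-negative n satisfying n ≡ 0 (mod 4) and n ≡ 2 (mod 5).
M = 4 × 5 = 20. M₁ = 5, y₁ ≡ 1 (mod 4). M₂ = 4, y₂ ≡ 4 (mod 5). n = 0×5×1 + 2×4×4 ≡ 12 (mod 20)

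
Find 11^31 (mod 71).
By repeated squaring (mod 71): 11^{1}≡11, 11^{2}≡50, 11^{4}≡15, 11^{8}≡12, 11^{16}≡2. Then 11^{31} = 11^{16+8+4+2+1} ≡ 2 × 12 × 15 × 50 × 11 ≡ 52 (mod 71)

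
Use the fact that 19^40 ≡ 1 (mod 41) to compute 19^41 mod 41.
By Fermat: 19^{40} ≡ 1 (mod 41). So 19^{41} = 19^{40} · 19^{1} ≡ 19^{1} ≡ 19 (mod 41)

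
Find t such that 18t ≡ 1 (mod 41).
Since 41 is prime, by Fermat 18^(-1) ≡ 18^{39} ≡ 16 (mod 41). Verify: 18 × 16 = 288 ≡ 1 (mod 41)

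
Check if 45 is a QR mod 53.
By Euler's criterion: 45^{26} ≡ 52 mod 53. Since this equals -1 (≡ 52), 45 is not a QR.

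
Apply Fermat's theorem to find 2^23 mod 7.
By Fermat: 2^{6} ≡ 1 mod 7. 23 = 3×6 + 5. So 2^{23} ≡ 2^{5} ≡ 4 mod 7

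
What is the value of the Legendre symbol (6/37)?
(6/37) = 6^{18} mod 37 = -1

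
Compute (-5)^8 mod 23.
By repeated squaring mod 23: (-5)^{1}≡18, (-5)^{2}≡2, (-5)^{4}≡4, (-5)^{8}≡16. So (-5)^{8} ≡ 16 mod 23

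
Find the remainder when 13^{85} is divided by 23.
By Fermat: 13^{22} ≡ 1 mod 23. 85 = 3×22 + 19. So 13^{85} ≡ 13^{19} ≡ 2 mod 23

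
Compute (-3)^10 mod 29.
By repeated squaring (mod 29): (-3)^{1}≡26, (-3)^{2}≡9, (-3)^{4}≡23, (-3)^{8}≡7. Then (-3)^{10} = (-3)^{8+2} ≡ 7 × 9 ≡ 5 (mod 29)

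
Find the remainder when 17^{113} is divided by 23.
By Fermat: 17^{22} ≡ 1 (mod 23). 113 = 5×22 + 3. So 17^{113} ≡ 17^{3} ≡ 14 (mod 23)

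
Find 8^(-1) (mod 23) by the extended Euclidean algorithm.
Extended GCD: 8(3) + 23(-1) = 1. So 8^(-1) ≡ 3 (mod 23). Verify: 8 × 3 = 24 ≡ 1 (mod 23)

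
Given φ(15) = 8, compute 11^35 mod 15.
By Euler: 11^{8} ≡ 1 mod 15 since gcd(11, 15) = 1. 35 = 4×8 + 3. So 11^{35} ≡ 11^{3} ≡ 11 mod 15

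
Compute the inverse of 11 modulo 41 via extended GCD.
Extended GCD: 11(15) + 41(-4) = 1. So 11^(-1) ≡ 15 mod 41. Verify: 11 × 15 = 165 ≡ 1 mod 41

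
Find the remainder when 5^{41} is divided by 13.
By Fermat: 5^{12} ≡ 1 mod 13. 41 = 3×12 + 5. So 5^{41} ≡ 5^{5} ≡ 5 mod 13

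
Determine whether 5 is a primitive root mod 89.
5^{44} ≡ 1 (mod 89) and 44 < 88, so ord_89(5) = 44 ≠ 88 and 5 is not a primitive root.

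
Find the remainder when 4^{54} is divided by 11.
By Fermat: 4^{10} ≡ 1 mod 11. 54 = 5×10 + 4. So 4^{54} ≡ 4^{4} ≡ 3 mod 11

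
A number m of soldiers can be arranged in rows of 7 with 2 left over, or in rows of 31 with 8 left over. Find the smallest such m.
M = 7 × 31 = 217. M₁ = 31, y₁ ≡ 5 (mod 7). M₂ = 7, y₂ ≡ 9 (mod 31). m = 2×31×5 + 8×7×9 ≡ 163 (mod 217)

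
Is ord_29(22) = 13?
Powers of 22 mod 29: 22^1≡22, 22^2≡20, 22^3≡5, 22^4≡23, 22^5≡13, 22^6≡25, 22^7≡28, 22^8≡7, 22^9≡9, 22^10≡24, 22^11≡6, 22^12≡16, 22^13≡4, 22^14≡1. 22^13≡4≢1, so ord ≠ 13. No, the actual order is 14.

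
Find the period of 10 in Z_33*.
Powers of 10 mod 33: 10^1≡10, 10^2≡1. ord_33(10) = 2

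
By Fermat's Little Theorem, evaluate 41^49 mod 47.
By Fermat: 41^{46} ≡ 1 (mod 47). So 41^{49} = 41^{46} · 41^{3} ≡ 41^{3} ≡ 19 (mod 47)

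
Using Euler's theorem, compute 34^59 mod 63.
By Euler: 34^{36} ≡ 1 (mod 63) since gcd(34, 63) = 1. 59 = 1×36 + 23. So 34^{59} ≡ 34^{23} ≡ 13 (mod 63)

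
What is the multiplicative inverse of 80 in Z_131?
Since 131 is prime, by Fermat 80^(-1) ≡ 80^{129} ≡ 113 mod 131. Verify: 80 × 113 = 9040 ≡ 1 mod 131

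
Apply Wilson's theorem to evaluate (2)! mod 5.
(4)! = (2)! × (3) × (4) ≡ -1 (mod 5). So (2)! ≡ -1 × [(4)(3)]^(-1) ≡ 2 (mod 5)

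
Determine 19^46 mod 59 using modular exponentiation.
By repeated squaring (mod 59): 19^{1}≡19, 19^{2}≡7, 19^{4}≡49, 19^{8}≡41, 19^{16}≡29, 19^{32}≡15. Then 19^{46} = 19^{32+8+4+2} ≡ 15 × 41 × 49 × 7 ≡ 20 (mod 59)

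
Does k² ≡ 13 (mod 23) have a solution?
By Euler's criterion: 13^{11} ≡ 1 (mod 23). Since this equals 1, 13 is a QR.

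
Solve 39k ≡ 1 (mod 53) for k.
Since 53 is prime, by Fermat 39^(-1) ≡ 39^{51} ≡ 34 (mod 53). Verify: 39 × 34 = 1326 ≡ 1 (mod 53)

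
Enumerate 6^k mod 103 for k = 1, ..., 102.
6^1, 6^2, ..., 6^{102} mod 103: [6, 36, 10, 60, 51, 100, 85, 98, 73, 26, 53, 9, 54, 15, 90, 25, 47, 76, 44, 58, 39, 28, 65, 81, 74, 32, 89, 19, 11, 66, 87, 7, 42, 46, 70, 8, 48, 82, 80, 68, 99, 79, 62, 63, 69, 2, 12, 72, 20, 17, 102, 97, 67, 93, 43, 52, 3, 18, 5, 30, 77, 50, 94, 49, 88, 13, 78, 56, 27, 59, 45, 64, 75, 38, 22, 29, 71, 14, 84, 92, 37, 16, 96, 61, 57, 33, 95, 55, 21, 23, 35, 4, 24, 41, 40, 34, 101, 91, 31, 83, 86, 1]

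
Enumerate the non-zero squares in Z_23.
QRs mod 23: {1, 2, 3, 4, 6, 8, 9, 12, 13, 16, 18}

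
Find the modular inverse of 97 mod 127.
Since 127 is prime, by Fermat 97^(-1) ≡ 97^{125} ≡ 55 mod 127. Verify: 97 × 55 = 5335 ≡ 1 mod 127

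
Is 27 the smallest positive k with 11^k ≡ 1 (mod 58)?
Powers of 11 mod 58: 11^1≡11, 11^2≡5, 11^3≡55, 11^4≡25, 11^5≡43, 11^6≡9, 11^7≡41, 11^8≡45, 11^9≡31, 11^10≡51, 11^11≡39, 11^12≡23, 11^13≡21, 11^14≡57, 11^15≡47, 11^16≡53, 11^17≡3, 11^18≡33, 11^19≡15, 11^20≡49, 11^21≡17, 11^22≡13, 11^23≡27, 11^24≡7, 11^25≡19, 11^26≡35, 11^27≡37, 11^28≡1. 11^27≡37≢1, so ord ≠ 27. No, the actual order is 28.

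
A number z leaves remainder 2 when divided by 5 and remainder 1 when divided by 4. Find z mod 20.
M = 5 × 4 = 20. M₁ = 4, y₁ ≡ 4 mod 5. M₂ = 5, y₂ ≡ 1 mod 4. z = 2×4×4 + 1×5×1 ≡ 17 mod 20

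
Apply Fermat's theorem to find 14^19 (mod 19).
By Fermat: 14^{18} ≡ 1 (mod 19). So 14^{19} = 14^{18} · 14^{1} ≡ 14^{1} ≡ 14 (mod 19)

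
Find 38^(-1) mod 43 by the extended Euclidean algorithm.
Extended GCD: 38(17) + 43(-15) = 1. So 38^(-1) ≡ 17 mod 43. Verify: 38 × 17 = 646 ≡ 1 mod 43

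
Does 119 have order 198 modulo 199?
ord_199(119) divides 198. For each prime q|198: 119^{99}≡198, 119^{66}≡106, 119^{18}≡125, none ≡ 1. So 119 has order 198 and is a primitive root mod 199.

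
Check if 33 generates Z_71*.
ord_71(33) divides 70. For each prime q|70: 33^{35}≡70, 33^{14}≡5, 33^{10}≡45, none ≡ 1. So 33 has order 70 and is a primitive root mod 71.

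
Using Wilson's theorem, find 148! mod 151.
(150)! = (148)! × (149) × (150) ≡ -1 (mod 151). So (148)! ≡ -1 × [(150)(149)]^(-1) ≡ 75 (mod 151)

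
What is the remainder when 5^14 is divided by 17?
By repeated squaring mod 17: 5^{1}≡5, 5^{2}≡8, 5^{4}≡13, 5^{8}≡16. Then 5^{14} = 5^{8+4+2} ≡ 16 × 13 × 8 ≡ 15 mod 17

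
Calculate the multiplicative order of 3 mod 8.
Powers of 3 mod 8: 3^1≡3, 3^2≡1. ord_8(3) = 2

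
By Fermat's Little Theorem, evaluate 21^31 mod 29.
By Fermat: 21^{28} ≡ 1 mod 29. So 21^{31} = 21^{28} · 21^{3} ≡ 21^{3} ≡ 10 mod 29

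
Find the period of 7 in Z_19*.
Powers of 7 mod 19: 7^1≡7, 7^2≡11, 7^3≡1. ord_19(7) = 3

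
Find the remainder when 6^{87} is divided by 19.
By Fermat: 6^{18} ≡ 1 mod 19. 87 = 4×18 + 15. So 6^{87} ≡ 6^{15} ≡ 11 mod 19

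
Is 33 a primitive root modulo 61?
33^{20} ≡ 1 mod 61 and 20 < 60, so ord_61(33) = 20 ≠ 60 and 33 is not a primitive root.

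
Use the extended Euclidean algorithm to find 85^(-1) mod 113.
Extended GCD: 85(4) + 113(-3) = 1. So 85^(-1) ≡ 4 mod 113. Verify: 85 × 4 = 340 ≡ 1 mod 113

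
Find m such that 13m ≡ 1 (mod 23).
Since 23 is prime, by Fermat 13^(-1) ≡ 13^{21} ≡ 16 (mod 23). Verify: 13 × 16 = 208 ≡ 1 (mod 23)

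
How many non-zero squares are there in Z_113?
The squaring map on Z_113* is 2-to-1, so there are (112)/2 = 56 QRs.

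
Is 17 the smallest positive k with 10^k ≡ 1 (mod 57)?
Powers of 10 mod 57: 10^1≡10, 10^2≡43, 10^3≡31, 10^4≡25, 10^5≡22, 10^6≡49, 10^7≡34, 10^8≡55, 10^9≡37, 10^10≡28, 10^11≡52, 10^12≡7, 10^13≡13, 10^14≡16, 10^15≡46, 10^16≡4, 10^17≡40, 10^18≡1. 10^17≡40≢1, so ord ≠ 17. No, the actual order is 18.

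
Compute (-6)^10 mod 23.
By repeated squaring mod 23: (-6)^{1}≡17, (-6)^{2}≡13, (-6)^{4}≡8, (-6)^{8}≡18. Then (-6)^{10} = (-6)^{8+2} ≡ 18 × 13 ≡ 4 mod 23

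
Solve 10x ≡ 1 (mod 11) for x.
Since 11 is prime, by Fermat 10^(-1) ≡ 10^{9} ≡ 10 (mod 11). Verify: 10 × 10 = 100 ≡ 1 (mod 11)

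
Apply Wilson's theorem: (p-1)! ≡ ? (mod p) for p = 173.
By Wilson's theorem, (172)! ≡ -1 ≡ 172 (mod 173)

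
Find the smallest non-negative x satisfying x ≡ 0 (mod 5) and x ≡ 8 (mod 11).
M = 5 × 11 = 55. M₁ = 11, y₁ ≡ 1 (mod 5). M₂ = 5, y₂ ≡ 9 (mod 11). x = 0×11×1 + 8×5×9 ≡ 30 (mod 55)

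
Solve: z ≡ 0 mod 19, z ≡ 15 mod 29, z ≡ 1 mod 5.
M = 19 × 29 × 5 = 2755. M₁ = 145, y₁ ≡ 8 mod 19. M₂ = 95, y₂ ≡ 11 mod 29. M₃ = 551, y₃ ≡ 1 mod 5. z = 0×145×8 + 15×95×11 + 1×551×1 ≡ 2451 mod 2755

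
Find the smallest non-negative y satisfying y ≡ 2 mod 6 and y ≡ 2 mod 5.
M = 6 × 5 = 30. M₁ = 5, y₁ ≡ 5 mod 6. M₂ = 6, y₂ ≡ 1 mod 5. y = 2×5×5 + 2×6×1 ≡ 2 mod 30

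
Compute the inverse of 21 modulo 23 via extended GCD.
Extended GCD: 21(11) + 23(-10) = 1. So 21^(-1) ≡ 11 (mod 23). Verify: 21 × 11 = 231 ≡ 1 (mod 23)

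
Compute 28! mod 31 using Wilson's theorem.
(30)! = (28)! × (29) × (30) ≡ -1 mod 31. So (28)! ≡ -1 × [(30)(29)]^(-1) ≡ 15 mod 31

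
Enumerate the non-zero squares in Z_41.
QRs mod 41: {1, 2, 4, 5, 8, 9, 10, 16, 18, 20, 21, 23, 25, 31, 32, 33, 36, 37, 39, 40}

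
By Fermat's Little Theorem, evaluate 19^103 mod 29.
By Fermat: 19^{28} ≡ 1 (mod 29). 103 = 3×28 + 19. So 19^{103} ≡ 19^{19} ≡ 8 (mod 29)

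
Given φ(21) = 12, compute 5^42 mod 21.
By Euler: 5^{12} ≡ 1 mod 21 since gcd(5, 21) = 1. 42 = 3×12 + 6. So 5^{42} ≡ 5^{6} ≡ 1 mod 21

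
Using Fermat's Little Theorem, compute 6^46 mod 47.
By Fermat's Little Theorem, 6^{46} ≡ 1 mod 47 since 47 is prime and gcd(6, 47) = 1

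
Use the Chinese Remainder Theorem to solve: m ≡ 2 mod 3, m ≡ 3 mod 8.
M = 3 × 8 = 24. M₁ = 8, y₁ ≡ 2 mod 3. M₂ = 3, y₂ ≡ 3 mod 8. m = 2×8×2 + 3×3×3 ≡ 11 mod 24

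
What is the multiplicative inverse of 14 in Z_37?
Since 37 is prime, by Fermat 14^(-1) ≡ 14^{35} ≡ 8 mod 37. Verify: 14 × 8 = 112 ≡ 1 mod 37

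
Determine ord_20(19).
Powers of 19 mod 20: 19^1≡19, 19^2≡1. So the order of 19 is 2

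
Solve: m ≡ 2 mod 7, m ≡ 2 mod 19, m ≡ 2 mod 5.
M = 7 × 19 × 5 = 665. M₁ = 95, y₁ ≡ 2 mod 7. M₂ = 35, y₂ ≡ 6 mod 19. M₃ = 133, y₃ ≡ 2 mod 5. m = 2×95×2 + 2×35×6 + 2×133×2 ≡ 2 mod 665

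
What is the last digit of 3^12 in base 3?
By repeated squaring mod 3: 3^{1}≡0, 3^{2}≡0, 3^{4}≡0, 3^{8}≡0. Then 3^{12} = 3^{8+4} ≡ 0 × 0 ≡ 0 mod 3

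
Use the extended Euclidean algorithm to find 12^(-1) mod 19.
Extended GCD: 12(8) + 19(-5) = 1. So 12^(-1) ≡ 8 mod 19. Verify: 12 × 8 = 96 ≡ 1 mod 19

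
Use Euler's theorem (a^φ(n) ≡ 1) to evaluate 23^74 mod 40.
By Euler: 23^{16} ≡ 1 (mod 40) since gcd(23, 40) = 1. 74 = 4×16 + 10. So 23^{74} ≡ 23^{10} ≡ 9 (mod 40)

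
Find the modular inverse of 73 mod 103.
Since 103 is prime, by Fermat 73^(-1) ≡ 73^{101} ≡ 24 (mod 103). Verify: 73 × 24 = 1752 ≡ 1 (mod 103)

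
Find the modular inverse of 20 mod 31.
Since 31 is prime, by Fermat 20^(-1) ≡ 20^{29} ≡ 14 mod 31. Verify: 20 × 14 = 280 ≡ 1 mod 31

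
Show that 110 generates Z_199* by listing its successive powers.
110^1, 110^2, ..., 110^{198} mod 199: [110, 160, 88, 128, 150, 182, 120, 66, 96, 13, 37, 90, 149, 72, 159, 177, 167, 62, 54, 169, 83, 175, 146, 140, 77, 112, 181, 10, 105, 8, 84, 86, 107, 29, 6, 63, 164, 130, 171, 104, 97, 123, 197, 178, 78, 23, 142, 98, 34, 158, 67, 7, 173, 125, 19, 100, 55, 80, 44, 64, 75, 91, 60, 33, 48, 106, 118, 45, 174, 36, 179, 188, 183, 31, 27, 184, 141, 187, 73, 70, 138, 56, 190, 5, 152, 4, 42, 43, 153, 114, 3, 131, 82, 65, 185, 52, 148, 161, 198, 89, 39, 111, 71, 49, 17, 79, 133, 103, 186, 162, 109, 50, 127, 40, 22, 32, 137, 145, 30, 116, 24, 53, 59, 122, 87, 18, 189, 94, 191, 115, 113, 92, 170, 193, 136, 35, 69, 28, 95, 102, 76, 2, 21, 121, 176, 57, 101, 165, 41, 132, 192, 26, 74, 180, 99, 144, 119, 155, 135, 124, 108, 139, 166, 151, 93, 81, 154, 25, 163, 20, 11, 16, 168, 172, 15, 58, 12, 126, 129, 61, 143, 9, 194, 47, 195, 157, 156, 46, 85, 196, 68, 117, 134, 14, 147, 51, 38, 1]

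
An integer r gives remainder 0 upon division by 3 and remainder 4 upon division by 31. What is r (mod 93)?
M = 3 × 31 = 93. M₁ = 31, y₁ ≡ 1 (mod 3). M₂ = 3, y₂ ≡ 21 (mod 31). r = 0×31×1 + 4×3×21 ≡ 66 (mod 93)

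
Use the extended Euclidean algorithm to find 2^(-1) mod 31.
Extended GCD: 2(-15) + 31(1) = 1. So 2^(-1) ≡ -15 ≡ 16 mod 31. Verify: 2 × 16 = 32 ≡ 1 mod 31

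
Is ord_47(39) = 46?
Powers of 39 mod 47: 39^1≡39, 39^2≡17, 39^3≡5, 39^4≡7, 39^5≡38, 39^6≡25, 39^7≡35, 39^8≡2, 39^9≡31, 39^10≡34, 39^11≡10, 39^12≡14, 39^13≡29, 39^14≡3, 39^15≡23, 39^16≡4, 39^17≡15, 39^18≡21, 39^19≡20, 39^20≡28, 39^21≡11, 39^22≡6, 39^23≡46, 39^24≡8, 39^25≡30, 39^26≡42, 39^27≡40, 39^28≡9, 39^29≡22, 39^30≡12, 39^31≡45, 39^32≡16, 39^33≡13, 39^34≡37, 39^35≡33, 39^36≡18, 39^37≡44, 39^38≡24, 39^39≡43, 39^40≡32, 39^41≡26, 39^42≡27, 39^43≡19, 39^44≡36, 39^45≡41, 39^46≡1. First k with 39^k≡1 is k=46. Yes, ord_47(39) = 46.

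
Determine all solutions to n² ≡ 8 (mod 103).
The square roots of 8 mod 103 are 76 and 27. Verify: 76² = 5776 ≡ 8 (mod 103)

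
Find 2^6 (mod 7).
Using Fermat: 2^{6} ≡ 1 (mod 7). 6 ≡ 0 (mod 6). So 2^{6} ≡ 2^{0} ≡ 1 (mod 7)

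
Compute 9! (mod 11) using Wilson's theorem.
(10)! = (9)! × (10) ≡ -1 (mod 11). So (9)! ≡ -1 × (10)^(-1) ≡ (-1)×(-1) = 1 (mod 11)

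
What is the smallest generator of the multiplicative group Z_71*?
g = 7. For each prime q|70: 7^{35}≡70, 7^{14}≡54, 7^{10}≡45, none ≡ 1, so ord_71(7) = 70 and 7 is a primitive root.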